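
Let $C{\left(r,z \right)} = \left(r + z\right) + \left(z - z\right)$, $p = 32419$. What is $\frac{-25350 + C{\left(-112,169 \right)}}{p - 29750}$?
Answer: $- \frac{25293}{2669} \approx -9.4766$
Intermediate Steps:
$C{\left(r,z \right)} = r + z$ ($C{\left(r,z \right)} = \left(r + z\right) + 0 = r + z$)
$\frac{-25350 + C{\left(-112,169 \right)}}{p - 29750} = \frac{-25350 + \left(-112 + 169\right)}{32419 - 29750} = \frac{-25350 + 57}{2669} = \left(-25293\right) \frac{1}{2669} = - \frac{25293}{2669}$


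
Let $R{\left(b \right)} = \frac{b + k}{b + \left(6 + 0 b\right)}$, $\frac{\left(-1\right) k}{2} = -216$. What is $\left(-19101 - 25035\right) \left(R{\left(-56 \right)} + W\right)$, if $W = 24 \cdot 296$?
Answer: $- \frac{7830256032}{25} \approx -3.1321 \cdot 10^{8}$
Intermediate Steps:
$k = 432$ ($k = \left(-2\right) \left(-216\right) = 432$)
$W = 7104$
$R{\left(b \right)} = \frac{432 + b}{6 + b}$ ($R{\left(b \right)} = \frac{b + 432}{b + \left(6 + 0 b\right)} = \frac{432 + b}{b + \left(6 + 0\right)} = \frac{432 + b}{b + 6} = \frac{432 + b}{6 + b}$)
$\left(-19101 - 25035\right) \left(R{\left(-56 \right)} + W\right) = \left(-19101 - 25035\right) \left(\frac{432 - 56}{6 - 56} + 7104\right) = - 44136 \left(\frac{1}{-50} \cdot 376 + 7104\right) = - 44136 \left(\left(- \frac{1}{50}\right) 376 + 7104\right) = - 44136 \left(- \frac{188}{25} + 7104\right) = \left(-44136\right) \frac{177412}{25} = - \frac{7830256032}{25}$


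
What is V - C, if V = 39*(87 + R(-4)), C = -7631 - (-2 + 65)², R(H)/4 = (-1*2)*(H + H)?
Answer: 17489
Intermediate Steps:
R(H) = -16*H (R(H) = 4*((-1*2)*(H + H)) = 4*(-4*H) = -16*H)
C = -11600 (C = -7631 - 1*63² = -7631 - 1*3969 = -7631 - 3969 = -11600)
V = 5889 (V = 39*(87 - 16*(-4)) = 39*(87 + 64) = 39*151 = 5889)
V - C = 5889 - 1*(-11600) = 5889 + 11600 = 17489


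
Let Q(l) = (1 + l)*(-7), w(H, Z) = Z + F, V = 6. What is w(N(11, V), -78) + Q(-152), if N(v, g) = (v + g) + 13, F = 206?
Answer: 1185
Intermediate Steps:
N(v, g) = 13 + g + v (N(v, g) = (g + v) + 13 = 13 + g + v)
w(H, Z) = 206 + Z (w(H, Z) = Z + 206 = 206 + Z)
Q(l) = -7 - 7*l
w(N(11, V), -78) + Q(-152) = (206 - 78) + (-7 - 7*(-152)) = 128 + (-7 + 1064) = 128 + 1057 = 1185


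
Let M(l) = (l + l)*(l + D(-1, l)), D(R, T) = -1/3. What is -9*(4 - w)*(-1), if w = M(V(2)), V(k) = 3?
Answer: -108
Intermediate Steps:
D(R, T) = -1/3 (D(R, T) = -1*1/3 = -1/3)
M(l) = 2*l*(-1/3 + l) (M(l) = (l + l)*(l - 1/3) = (2*l)*(-1/3 + l) = 2*l*(-1/3 + l))
w = 16 (w = (2/3)*3*(-1 + 3*3) = (2/3)*3*(-1 + 9) = (2/3)*3*8 = 16)
-9*(4 - w)*(-1) = -9*(4 - 1*16)*(-1) = -9*(4 - 16)*(-1) = -9*(-12)*(-1) = 108*(-1) = -108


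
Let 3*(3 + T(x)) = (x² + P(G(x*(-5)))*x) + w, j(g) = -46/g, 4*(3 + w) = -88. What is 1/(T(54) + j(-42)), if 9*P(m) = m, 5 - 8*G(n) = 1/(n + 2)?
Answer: 22512/21679345 ≈ 0.0010384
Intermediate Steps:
w = -25 (w = -3 + (¼)*(-88) = -3 - 22 = -25)
G(n) = 5/8 - 1/(8*(2 + n)) (G(n) = 5/8 - 1/(8*(n + 2)) = 5/8 - 1/(8*(2 + n)))
P(m) = m/9
T(x) = -34/3 + x²/3 + x*(9 - 25*x)/(216*(2 - 5*x)) (T(x) = -3 + ((x² + (((9 + 5*(x*(-5)))/(8*(2 + x*(-5))))/9)*x) - 25)/3 = -3 + ((x² + (((9 + 5*(-5*x))/(8*(2 - 5*x)))/9)*x) - 25)/3 = -3 + ((x² + (((9 - 25*x)/(8*(2 - 5*x)))/9)*x) - 25)/3 = -3 + ((x² + ((9 - 25*x)/(72*(2 - 5*x)))*x) - 25)/3 = -3 + ((x² + x*(9 - 25*x)/(72*(2 - 5*x))) - 25)/3 = -3 + (-25 + x² + x*(9 - 25*x)/(72*(2 - 5*x)))/3 = -3 + (-25/3 + x²/3 + x*(9 - 25*x)/(216*(2 - 5*x))) = -34/3 + x²/3 + x*(9 - 25*x)/(216*(2 - 5*x)))
1/(T(54) + j(-42)) = 1/((4896 - 12249*54 - 119*54² + 360*54³)/(216*(-2 + 5*54)) - 46/(-42)) = 1/((4896 - 661446 - 119*2916 + 360*157464)/(216*(-2 + 270)) - 46*(-1/42)) = 1/((1/216)*(4896 - 661446 - 347004 + 56687040)/268 + 23/21) = 1/((1/216)*(1/268)*55683486 + 23/21) = 1/(3093527/3216 + 23/21) = 1/(21679345/22512) = 22512/21679345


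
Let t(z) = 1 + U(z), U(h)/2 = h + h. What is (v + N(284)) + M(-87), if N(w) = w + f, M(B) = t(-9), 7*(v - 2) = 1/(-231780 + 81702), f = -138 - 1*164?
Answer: -53577847/1050546 ≈ -51.000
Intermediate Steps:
U(h) = 4*h (U(h) = 2*(h + h) = 2*(2*h) = 4*h)
f = -302 (f = -138 - 164 = -302)
v = 2101091/1050546 (v = 2 + 1/(7*(-231780 + 81702)) = 2 + (⅐)/(-150078) = 2 + (⅐)*(-1/150078) = 2 - 1/1050546 = 2101091/1050546 ≈ 2.0000)
t(z) = 1 + 4*z
M(B) = -35 (M(B) = 1 + 4*(-9) = 1 - 36 = -35)
N(w) = -302 + w (N(w) = w - 302 = -302 + w)
(v + N(284)) + M(-87) = (2101091/1050546 + (-302 + 284)) - 35 = (2101091/1050546 - 18) - 35 = -16808737/1050546 - 35 = -53577847/1050546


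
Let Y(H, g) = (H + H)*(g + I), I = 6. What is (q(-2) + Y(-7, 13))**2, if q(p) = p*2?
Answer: 72900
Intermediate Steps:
q(p) = 2*p
Y(H, g) = 2*H*(6 + g) (Y(H, g) = (H + H)*(g + 6) = (2*H)*(6 + g) = 2*H*(6 + g))
(q(-2) + Y(-7, 13))**2 = (2*(-2) + 2*(-7)*(6 + 13))**2 = (-4 + 2*(-7)*19)**2 = (-4 - 266)**2 = (-270)**2 = 72900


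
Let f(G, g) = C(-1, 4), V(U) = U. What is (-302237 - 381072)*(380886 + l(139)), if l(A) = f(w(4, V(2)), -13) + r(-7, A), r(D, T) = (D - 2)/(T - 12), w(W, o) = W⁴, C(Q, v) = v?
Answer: -33053720606489/127 ≈ -2.6027e+11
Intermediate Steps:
r(D, T) = (-2 + D)/(-12 + T)
f(G, g) = 4
l(A) = 4 - 9/(-12 + A) (l(A) = 4 + (-2 - 7)/(-12 + A) = 4 - 9/(-12 + A))
(-302237 - 381072)*(380886 + l(139)) = (-302237 - 381072)*(380886 + (-57 + 4*139)/(-12 + 139)) = -683309*(380886 + (-57 + 556)/127) = -683309*(380886 + (1/127)*499) = -683309*(380886 + 499/127) = -683309*48373021/127 = -33053720606489/127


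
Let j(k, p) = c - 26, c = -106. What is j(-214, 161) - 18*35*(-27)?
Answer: 16878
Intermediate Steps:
j(k, p) = -132 (j(k, p) = -106 - 26 = -132)
j(-214, 161) - 18*35*(-27) = -132 - 18*35*(-27) = -132 - 630*(-27) = -132 - 1*(-17010) = -132 + 17010 = 16878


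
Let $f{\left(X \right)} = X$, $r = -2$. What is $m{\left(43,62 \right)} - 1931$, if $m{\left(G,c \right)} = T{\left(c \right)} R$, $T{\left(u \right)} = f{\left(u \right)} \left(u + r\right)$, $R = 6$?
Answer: $20389$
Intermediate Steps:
$T{\left(u \right)} = u \left(-2 + u\right)$ ($T{\left(u \right)} = u \left(u - 2\right) = u \left(-2 + u\right)$)
$m{\left(G,c \right)} = 6 c \left(-2 + c\right)$ ($m{\left(G,c \right)} = c \left(-2 + c\right) 6 = 6 c \left(-2 + c\right)$)
$m{\left(43,62 \right)} - 1931 = 6 \cdot 62 \left(-2 + 62\right) - 1931 = 6 \cdot 62 \cdot 60 - 1931 = 22320 - 1931 = 20389$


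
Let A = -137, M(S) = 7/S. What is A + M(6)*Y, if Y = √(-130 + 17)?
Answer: -137 + 7*I*√113/6 ≈ -137.0 + 12.402*I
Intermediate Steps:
Y = I*√113 (Y = √(-113) = I*√113 ≈ 10.63*I)
A + M(6)*Y = -137 + (7/6)*(I*√113) = -137 + (7*(⅙))*(I*√113) = -137 + 7*(I*√113)/6 = -137 + 7*I*√113/6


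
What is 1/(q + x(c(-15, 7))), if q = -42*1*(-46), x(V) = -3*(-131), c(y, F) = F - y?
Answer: 1/2325 ≈ 0.00043011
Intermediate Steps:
x(V) = 393
q = 1932 (q = -42*(-46) = 1932)
1/(q + x(c(-15, 7))) = 1/(1932 + 393) = 1/2325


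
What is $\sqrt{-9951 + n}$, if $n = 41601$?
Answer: $5 \sqrt{1266} \approx 177.9$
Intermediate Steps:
$\sqrt{-9951 + n} = \sqrt{-9951 + 41601} = \sqrt{31650} = 5 \sqrt{1266}$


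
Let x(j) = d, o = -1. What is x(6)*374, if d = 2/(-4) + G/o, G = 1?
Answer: -561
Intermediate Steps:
d = -3/2 (d = 2/(-4) + 1/(-1) = 2*(-¼) + 1*(-1) = -½ - 1 = -3/2 ≈ -1.5000)
x(j) = -3/2
x(6)*374 = -3/2*374 = -561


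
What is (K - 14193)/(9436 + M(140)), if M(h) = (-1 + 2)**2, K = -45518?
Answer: -59711/9437 ≈ -6.3273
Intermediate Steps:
M(h) = 1 (M(h) = 1**2 = 1)
(K - 14193)/(9436 + M(140)) = (-45518 - 14193)/(9436 + 1) = -59711/9437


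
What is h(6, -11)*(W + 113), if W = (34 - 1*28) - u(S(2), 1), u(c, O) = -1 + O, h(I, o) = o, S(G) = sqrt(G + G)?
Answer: -1309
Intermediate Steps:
S(G) = sqrt(2)*sqrt(G) (S(G) = sqrt(2*G) = sqrt(2)*sqrt(G))
W = 6 (W = (34 - 1*28) - (-1 + 1) = (34 - 28) - 1*0 = 6 + 0 = 6)
h(6, -11)*(W + 113) = -11*(6 + 113) = -11*119 = -1309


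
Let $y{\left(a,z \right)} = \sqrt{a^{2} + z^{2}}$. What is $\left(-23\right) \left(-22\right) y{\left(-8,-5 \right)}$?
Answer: $506 \sqrt{89} \approx 4773.6$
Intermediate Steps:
$\left(-23\right) \left(-22\right) y{\left(-8,-5 \right)} = \left(-23\right) \left(-22\right) \sqrt{\left(-8\right)^{2} + \left(-5\right)^{2}} = 506 \sqrt{64 + 25} = 506 \sqrt{89}$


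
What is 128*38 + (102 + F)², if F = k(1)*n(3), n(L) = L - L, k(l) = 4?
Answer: 15268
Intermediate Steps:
n(L) = 0
F = 0 (F = 4*0 = 0)
128*38 + (102 + F)² = 128*38 + (102 + 0)² = 4864 + 102² = 4864 + 10404 = 15268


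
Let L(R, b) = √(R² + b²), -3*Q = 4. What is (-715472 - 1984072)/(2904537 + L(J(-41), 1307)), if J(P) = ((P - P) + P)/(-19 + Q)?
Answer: -29176083529227288/31391596864627391 + 164672184*√6356409658/31391596864627391 ≈ -0.92900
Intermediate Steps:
Q = -4/3 (Q = -⅓*4 = -4/3 ≈ -1.3333)
J(P) = -3*P/61 (J(P) = ((P - P) + P)/(-19 - 4/3) = (0 + P)/(-61/3) = P*(-3/61) = -3*P/61)
(-715472 - 1984072)/(2904537 + L(J(-41), 1307)) = (-715472 - 1984072)/(2904537 + √((-3/61*(-41))² + 1307²)) = -2699544/(2904537 + √((123/61)² + 1708249)) = -2699544/(2904537 + √(15129/3721 + 1708249)) = -2699544/(2904537 + √(6356409658/3721)) = -2699544/(2904537 + √6356409658/61)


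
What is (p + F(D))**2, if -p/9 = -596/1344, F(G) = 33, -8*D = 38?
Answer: 17164449/12544 ≈ 1368.3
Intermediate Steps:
D = -19/4 (D = -1/8*38 = -19/4 ≈ -4.7500)
p = 447/112 (p = -(-5364)/1344 = -9*(-149/336) = 447/112 ≈ 3.9911)
(p + F(D))**2 = (447/112 + 33)**2 = (4143/112)**2 = 17164449/12544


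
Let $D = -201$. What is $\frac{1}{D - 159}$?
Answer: $- \frac{1}{360} \approx -0.0027778$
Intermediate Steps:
$\frac{1}{D - 159} = \frac{1}{-201 - 159} = \frac{1}{-360} = - \frac{1}{360}$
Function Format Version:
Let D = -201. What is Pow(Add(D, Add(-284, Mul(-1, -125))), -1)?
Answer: Rational(-1, 360) ≈ -0.0027778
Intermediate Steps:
Pow(Add(D, Add(-284, Mul(-1, -125))), -1) = Pow(Add(-201, Add(-284, Mul(-1, -125))), -1) = Pow(Add(-201, Add(-284, 125)), -1) = Pow(Add(-201, -159), -1) = Pow(-360, -1) = Rational(-1, 360)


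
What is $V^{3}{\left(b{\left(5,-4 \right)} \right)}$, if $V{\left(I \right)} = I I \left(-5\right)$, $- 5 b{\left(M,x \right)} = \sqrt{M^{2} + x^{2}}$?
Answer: $- \frac{68921}{125} \approx -551.37$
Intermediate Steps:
$b{\left(M,x \right)} = - \frac{\sqrt{M^{2} + x^{2}}}{5}$
$V{\left(I \right)} = - 5 I^{2}$ ($V{\left(I \right)} = I^{2} \left(-5\right) = - 5 I^{2}$)
$V^{3}{\left(b{\left(5,-4 \right)} \right)} = \left(- 5 \left(- \frac{\sqrt{5^{2} + \left(-4\right)^{2}}}{5}\right)^{2}\right)^{3} = \left(- 5 \left(- \frac{\sqrt{25 + 16}}{5}\right)^{2}\right)^{3} = \left(- 5 \left(- \frac{\sqrt{41}}{5}\right)^{2}\right)^{3} = \left(\left(-5\right) \frac{41}{25}\right)^{3} = \left(- \frac{41}{5}\right)^{3} = - \frac{68921}{125}$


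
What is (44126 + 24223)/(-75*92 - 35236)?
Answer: -68349/42136 ≈ -1.6221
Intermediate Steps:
(44126 + 24223)/(-75*92 - 35236) = 68349/(-6900 - 35236) = 68349/(-42136) = 68349*(-1/42136) = -68349/42136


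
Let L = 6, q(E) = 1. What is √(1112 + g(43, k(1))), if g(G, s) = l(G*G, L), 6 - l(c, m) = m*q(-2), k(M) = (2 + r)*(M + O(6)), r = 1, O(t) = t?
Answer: 2*√278 ≈ 33.347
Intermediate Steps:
k(M) = 18 + 3*M (k(M) = (2 + 1)*(M + 6) = 3*(6 + M) = 18 + 3*M)
l(c, m) = 6 - m
g(G, s) = 0 (g(G, s) = 6 - 1*6 = 6 - 6 = 0)
√(1112 + g(43, k(1))) = √(1112 + 0) = √1112 = 2*√278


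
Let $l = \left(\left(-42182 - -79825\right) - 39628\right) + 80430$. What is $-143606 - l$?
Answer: $-222051$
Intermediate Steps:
$l = 78445$ ($l = \left(\left(-42182 + 79825\right) - 39628\right) + 80430 = \left(37643 - 39628\right) + 80430 = -1985 + 80430 = 78445$)
$-143606 - l = -143606 - 78445 = -222051$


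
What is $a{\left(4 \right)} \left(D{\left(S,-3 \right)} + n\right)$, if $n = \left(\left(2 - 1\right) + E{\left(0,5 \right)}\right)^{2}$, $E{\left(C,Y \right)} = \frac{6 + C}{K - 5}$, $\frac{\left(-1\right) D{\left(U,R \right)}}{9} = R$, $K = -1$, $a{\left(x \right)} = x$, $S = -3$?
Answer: $108$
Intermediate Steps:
$D{\left(U,R \right)} = - 9 R$
$E{\left(C,Y \right)} = -1 - \frac{C}{6}$ ($E{\left(C,Y \right)} = \frac{6 + C}{-1 - 5} = \frac{6 + C}{-6} = \left(6 + C\right) \left(- \frac{1}{6}\right) = -1 - \frac{C}{6}$)
$n = 0$ ($n = \left(\left(2 - 1\right) - 1\right)^{2} = \left(\left(2 - 1\right) + \left(-1 + 0\right)\right)^{2} = \left(1 - 1\right)^{2} = 0^{2} = 0$)
$a{\left(4 \right)} \left(D{\left(S,-3 \right)} + n\right) = 4 \left(\left(-9\right) \left(-3\right) + 0\right) = 4 \left(27 + 0\right) = 4 \cdot 27 = 108$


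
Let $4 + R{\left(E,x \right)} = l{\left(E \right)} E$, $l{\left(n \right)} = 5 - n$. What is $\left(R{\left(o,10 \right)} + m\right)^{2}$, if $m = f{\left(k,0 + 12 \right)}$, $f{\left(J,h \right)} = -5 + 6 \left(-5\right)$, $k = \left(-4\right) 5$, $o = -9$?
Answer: $27225$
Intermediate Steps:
$k = -20$
$R{\left(E,x \right)} = -4 + E \left(5 - E\right)$ ($R{\left(E,x \right)} = -4 + \left(5 - E\right) E = -4 + E \left(5 - E\right)$)
$f{\left(J,h \right)} = -35$ ($f{\left(J,h \right)} = -5 - 30 = -35$)
$m = -35$
$\left(R{\left(o,10 \right)} + m\right)^{2} = \left(\left(-4 - - 9 \left(-5 - 9\right)\right) - 35\right)^{2} = \left(\left(-4 - \left(-9\right) \left(-14\right)\right) - 35\right)^{2} = \left(\left(-4 - 126\right) - 35\right)^{2} = \left(-130 - 35\right)^{2} = \left(-165\right)^{2} = 27225$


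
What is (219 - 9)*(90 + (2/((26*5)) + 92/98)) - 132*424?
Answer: -3354954/91 ≈ -36868.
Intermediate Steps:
(219 - 9)*(90 + (2/((26*5)) + 92/98)) - 132*424 = 210*(90 + (2/130 + 92*(1/98))) - 55968 = 210*(90 + (2*(1/130) + 46/49)) - 55968 = 210*(90 + (1/65 + 46/49)) - 55968 = 210*(90 + 3039/3185) - 55968 = 210*(289689/3185) - 55968 = 1738134/91 - 55968 = -3354954/91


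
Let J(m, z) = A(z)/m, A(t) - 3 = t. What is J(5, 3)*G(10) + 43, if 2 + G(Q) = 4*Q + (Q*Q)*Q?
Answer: 6443/5 ≈ 1288.6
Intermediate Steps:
A(t) = 3 + t
J(m, z) = (3 + z)/m
G(Q) = -2 + Q**3 + 4*Q (G(Q) = -2 + (4*Q + (Q*Q)*Q) = -2 + (4*Q + Q**2*Q) = -2 + (4*Q + Q**3) = -2 + (Q**3 + 4*Q) = -2 + Q**3 + 4*Q)
J(5, 3)*G(10) + 43 = ((3 + 3)/5)*(-2 + 10**3 + 4*10) + 43 = ((1/5)*6)*(-2 + 1000 + 40) + 43 = (6/5)*1038 + 43 = 6228/5 + 43 = 6443/5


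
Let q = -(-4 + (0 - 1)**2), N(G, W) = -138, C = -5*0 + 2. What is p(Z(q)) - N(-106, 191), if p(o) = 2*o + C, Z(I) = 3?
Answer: 146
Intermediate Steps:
C = 2 (C = 0 + 2 = 2)
q = 3 (q = -(-4 + (-1)**2) = -(-4 + 1) = -1*(-3) = 3)
p(o) = 2 + 2*o (p(o) = 2*o + 2 = 2 + 2*o)
p(Z(q)) - N(-106, 191) = (2 + 2*3) - 1*(-138) = (2 + 6) + 138 = 8 + 138 = 146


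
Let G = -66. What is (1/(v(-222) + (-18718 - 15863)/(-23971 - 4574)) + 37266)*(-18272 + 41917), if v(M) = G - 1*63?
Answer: 1071402665917385/1215908 ≈ 8.8115e+8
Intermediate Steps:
v(M) = -129 (v(M) = -66 - 1*63 = -66 - 63 = -129)
(1/(v(-222) + (-18718 - 15863)/(-23971 - 4574)) + 37266)*(-18272 + 41917) = (1/(-129 + (-18718 - 15863)/(-23971 - 4574)) + 37266)*(-18272 + 41917) = (1/(-129 - 34581/(-28545)) + 37266)*23645 = (1/(-129 - 34581*(-1/28545)) + 37266)*23645 = (1/(-129 + 11527/9515) + 37266)*23645 = (1/(-1215908/9515) + 37266)*23645 = (-9515/1215908 + 37266)*23645 = (45312018013/1215908)*23645 = 1071402665917385/1215908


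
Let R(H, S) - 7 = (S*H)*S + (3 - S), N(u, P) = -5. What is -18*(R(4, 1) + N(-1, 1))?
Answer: -144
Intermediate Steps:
R(H, S) = 10 - S + H*S² (R(H, S) = 7 + ((S*H)*S + (3 - S)) = 7 + ((H*S)*S + (3 - S)) = 7 + (H*S² + (3 - S)) = 7 + (3 - S + H*S²) = 10 - S + H*S²)
-18*(R(4, 1) + N(-1, 1)) = -18*((10 - 1*1 + 4*1²) - 5) = -18*((10 - 1 + 4*1) - 5) = -18*((10 - 1 + 4) - 5) = -18*(13 - 5) = -18*8 = -144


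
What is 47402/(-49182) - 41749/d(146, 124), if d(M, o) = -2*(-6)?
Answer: -342311357/98364 ≈ -3480.0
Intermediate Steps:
d(M, o) = 12
47402/(-49182) - 41749/d(146, 124) = 47402/(-49182) - 41749/12 = 47402*(-1/49182) - 41749*1/12 = -23701/24591 - 41749/12 = -342311357/98364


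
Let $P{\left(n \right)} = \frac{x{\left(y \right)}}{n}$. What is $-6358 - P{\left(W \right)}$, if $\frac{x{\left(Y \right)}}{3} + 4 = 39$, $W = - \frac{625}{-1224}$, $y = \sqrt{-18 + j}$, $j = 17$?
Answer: $- \frac{820454}{125} \approx -6563.6$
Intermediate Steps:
$y = i$ ($y = \sqrt{-18 + 17} = \sqrt{-1} = i \approx 1.0 i$)
$W = \frac{625}{1224}$ ($W = \left(-625\right) \left(- \frac{1}{1224}\right) = \frac{625}{1224} \approx 0.51062$)
$x{\left(Y \right)} = 105$ ($x{\left(Y \right)} = -12 + 3 \cdot 39 = -12 + 117 = 105$)
$P{\left(n \right)} = \frac{105}{n}$
$-6358 - P{\left(W \right)} = -6358 - \frac{105}{\frac{625}{1224}} = -6358 - 105 \cdot \frac{1224}{625} = -6358 - \frac{25704}{125} = - \frac{820454}{125}$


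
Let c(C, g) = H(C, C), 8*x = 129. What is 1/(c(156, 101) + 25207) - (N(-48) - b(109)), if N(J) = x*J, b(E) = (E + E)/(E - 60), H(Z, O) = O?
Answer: 967446321/1242787 ≈ 778.45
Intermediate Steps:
x = 129/8 (x = (⅛)*129 = 129/8 ≈ 16.125)
c(C, g) = C
b(E) = 2*E/(-60 + E) (b(E) = (2*E)/(-60 + E) = 2*E/(-60 + E))
N(J) = 129*J/8
1/(c(156, 101) + 25207) - (N(-48) - b(109)) = 1/(156 + 25207) - ((129/8)*(-48) - 2*109/(-60 + 109)) = 1/25363 - (-774 - 2*109/49) = 1/25363 - (-774 - 1*218/49) = 1/25363 - (-774 - 218/49) = 1/25363 - 1*(-38144/49) = 1/25363 + 38144/49 = 967446321/1242787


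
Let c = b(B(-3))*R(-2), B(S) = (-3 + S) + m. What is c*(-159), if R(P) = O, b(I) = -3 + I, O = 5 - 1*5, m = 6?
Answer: 0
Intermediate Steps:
O = 0 (O = 5 - 5 = 0)
B(S) = 3 + S (B(S) = (-3 + S) + 6 = 3 + S)
R(P) = 0
c = 0 (c = (-3 + (3 - 3))*0 = (-3 + 0)*0 = -3*0 = 0)
c*(-159) = 0*(-159) = 0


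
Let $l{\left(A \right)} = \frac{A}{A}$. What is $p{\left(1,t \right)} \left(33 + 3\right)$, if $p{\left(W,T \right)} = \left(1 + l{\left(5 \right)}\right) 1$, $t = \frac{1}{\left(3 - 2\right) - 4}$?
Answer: $72$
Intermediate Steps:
$t = - \frac{1}{3}$ ($t = \frac{1}{\left(3 - 2\right) - 4} = \frac{1}{1 - 4} = \frac{1}{-3} = - \frac{1}{3} \approx -0.33333$)
$l{\left(A \right)} = 1$
$p{\left(W,T \right)} = 2$ ($p{\left(W,T \right)} = \left(1 + 1\right) 1 = 2 \cdot 1 = 2$)
$p{\left(1,t \right)} \left(33 + 3\right) = 2 \left(33 + 3\right) = 2 \cdot 36 = 72$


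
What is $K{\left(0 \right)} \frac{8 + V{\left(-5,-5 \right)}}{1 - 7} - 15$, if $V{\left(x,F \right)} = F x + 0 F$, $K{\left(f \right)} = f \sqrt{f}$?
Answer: $-15$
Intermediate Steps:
$K{\left(f \right)} = f^{\frac{3}{2}}$
$V{\left(x,F \right)} = F x$ ($V{\left(x,F \right)} = F x + 0 = F x$)
$K{\left(0 \right)} \frac{8 + V{\left(-5,-5 \right)}}{1 - 7} - 15 = 0^{\frac{3}{2}} \frac{8 - -25}{1 - 7} - 15 = 0 \frac{8 + 25}{-6} - 15 = 0 \cdot 33 \left(- \frac{1}{6}\right) - 15 = 0 \left(- \frac{11}{2}\right) - 15 = 0 - 15 = -15$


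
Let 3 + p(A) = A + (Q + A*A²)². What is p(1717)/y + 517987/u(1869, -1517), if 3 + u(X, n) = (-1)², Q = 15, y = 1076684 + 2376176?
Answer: 6405628784402449722/863215 ≈ 7.4207e+12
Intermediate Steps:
y = 3452860
p(A) = -3 + A + (15 + A³)² (p(A) = -3 + (A + (15 + A*A²)²) = -3 + (A + (15 + A³)²) = -3 + A + (15 + A³)²)
u(X, n) = -2 (u(X, n) = -3 + (-1)² = -3 + 1 = -2)
p(1717)/y + 517987/u(1869, -1517) = (-3 + 1717 + (15 + 1717³)²)/3452860 + 517987/(-2) = (-3 + 1717 + (15 + 5061868813)²)*(1/3452860) + 517987*(-½) = (-3 + 1717 + 5061868828²)*(1/3452860) - 517987/2 = (-3 + 1717 + 25622516031878093584)*(1/3452860) - 517987/2 = 25622516031878095298*(1/3452860) - 517987/2 = 12811258015939047649/1726430 - 517987/2 = 6405628784402449722/863215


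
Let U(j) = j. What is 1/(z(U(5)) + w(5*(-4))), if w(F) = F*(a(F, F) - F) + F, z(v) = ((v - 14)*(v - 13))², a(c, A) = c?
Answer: 1/5164 ≈ 0.00019365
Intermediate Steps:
z(v) = (-14 + v)²*(-13 + v)² (z(v) = ((-14 + v)*(-13 + v))² = (-14 + v)²*(-13 + v)²)
w(F) = F (w(F) = F*(F - F) + F = F*0 + F = 0 + F = F)
1/(z(U(5)) + w(5*(-4))) = 1/((-14 + 5)²*(-13 + 5)² + 5*(-4)) = 1/((-9)²*(-8)² - 20) = 1/(81*64 - 20) = 1/(5184 - 20) = 1/5164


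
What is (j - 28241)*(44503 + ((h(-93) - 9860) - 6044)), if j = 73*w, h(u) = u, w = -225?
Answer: -1273248996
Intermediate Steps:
j = -16425 (j = 73*(-225) = -16425)
(j - 28241)*(44503 + ((h(-93) - 9860) - 6044)) = (-16425 - 28241)*(44503 + ((-93 - 9860) - 6044)) = -44666*(44503 + (-9953 - 6044)) = -44666*(44503 - 15997) = -44666*28506 = -1273248996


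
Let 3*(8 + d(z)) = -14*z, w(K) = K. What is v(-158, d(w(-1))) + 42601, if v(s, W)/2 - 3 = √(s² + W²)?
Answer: 42607 + 4*√56194/3 ≈ 42923.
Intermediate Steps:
d(z) = -8 - 14*z/3 (d(z) = -8 + (-14*z)/3 = -8 - 14*z/3)
v(s, W) = 6 + 2*√(W² + s²) (v(s, W) = 6 + 2*√(s² + W²) = 6 + 2*√(W² + s²))
v(-158, d(w(-1))) + 42601 = (6 + 2*√((-8 - 14/3*(-1))² + (-158)²)) + 42601 = (6 + 2*√((-8 + 14/3)² + 24964)) + 42601 = (6 + 2*√((-10/3)² + 24964)) + 42601 = (6 + 2*√(100/9 + 24964)) + 42601 = (6 + 2*√(224776/9)) + 42601 = (6 + 2*(2*√56194/3)) + 42601 = (6 + 4*√56194/3) + 42601 = 42607 + 4*√56194/3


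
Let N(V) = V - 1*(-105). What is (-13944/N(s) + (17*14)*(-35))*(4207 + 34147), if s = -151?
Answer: -7080838772/23 ≈ -3.0786e+8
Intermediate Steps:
N(V) = 105 + V (N(V) = V + 105 = 105 + V)
(-13944/N(s) + (17*14)*(-35))*(4207 + 34147) = (-13944/(105 - 151) + (17*14)*(-35))*(4207 + 34147) = (-13944/(-46) + 238*(-35))*38354 = (-13944*(-1/46) - 8330)*38354 = (6972/23 - 8330)*38354 = -184618/23*38354 = -7080838772/23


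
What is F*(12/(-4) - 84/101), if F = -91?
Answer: 35217/101 ≈ 348.68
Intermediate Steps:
F*(12/(-4) - 84/101) = -91*(12/(-4) - 84/101) = -91*(12*(-¼) - 84*1/101) = -91*(-3 - 84/101) = -91*(-387/101) = 35217/101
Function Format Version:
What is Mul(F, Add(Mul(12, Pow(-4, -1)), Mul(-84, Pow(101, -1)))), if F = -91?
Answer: Rational(35217, 101) ≈ 348.68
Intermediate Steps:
Mul(F, Add(Mul(12, Pow(-4, -1)), Mul(-84, Pow(101, -1)))) = Mul(-91, Add(Mul(12, Pow(-4, -1)), Mul(-84, Pow(101, -1)))) = Mul(-91, Add(Mul(12, Rational(-1, 4)), Mul(-84, Rational(1, 101)))) = Mul(-91, Add(-3, Rational(-84, 101))) = Mul(-91, Rational(-387, 101)) = Rational(35217, 101)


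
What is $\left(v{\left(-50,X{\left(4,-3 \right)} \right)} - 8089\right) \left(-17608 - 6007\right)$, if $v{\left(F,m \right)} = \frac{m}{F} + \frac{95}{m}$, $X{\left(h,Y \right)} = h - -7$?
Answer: $\frac{20990528083}{110} \approx 1.9082 \cdot 10^{8}$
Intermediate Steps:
$X{\left(h,Y \right)} = 7 + h$ ($X{\left(h,Y \right)} = h + 7 = 7 + h$)
$v{\left(F,m \right)} = \frac{95}{m} + \frac{m}{F}$
$\left(v{\left(-50,X{\left(4,-3 \right)} \right)} - 8089\right) \left(-17608 - 6007\right) = \left(\left(\frac{95}{7 + 4} + \frac{7 + 4}{-50}\right) - 8089\right) \left(-17608 - 6007\right) = \left(\left(\frac{95}{11} + 11 \left(- \frac{1}{50}\right)\right) - 8089\right) \left(-23615\right) = \left(\left(95 \cdot \frac{1}{11} - \frac{11}{50}\right) - 8089\right) \left(-23615\right) = \left(\left(\frac{95}{11} - \frac{11}{50}\right) - 8089\right) \left(-23615\right) = \left(\frac{4629}{550} - 8089\right) \left(-23615\right) = \left(- \frac{4444321}{550}\right) \left(-23615\right) = \frac{20990528083}{110}$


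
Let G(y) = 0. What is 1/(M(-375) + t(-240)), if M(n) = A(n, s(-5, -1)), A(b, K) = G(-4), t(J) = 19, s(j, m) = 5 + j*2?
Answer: 1/19 ≈ 0.052632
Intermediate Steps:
s(j, m) = 5 + 2*j
A(b, K) = 0
M(n) = 0
1/(M(-375) + t(-240)) = 1/(0 + 19) = 1/19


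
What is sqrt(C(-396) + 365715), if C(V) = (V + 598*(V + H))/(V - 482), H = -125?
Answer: sqrt(70549434418)/439 ≈ 605.04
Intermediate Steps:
C(V) = (-74750 + 599*V)/(-482 + V) (C(V) = (V + 598*(V - 125))/(V - 482) = (V + 598*(-125 + V))/(-482 + V) = (V + (-74750 + 598*V))/(-482 + V) = (-74750 + 599*V)/(-482 + V))
sqrt(C(-396) + 365715) = sqrt((-74750 + 599*(-396))/(-482 - 396) + 365715) = sqrt((-74750 - 237204)/(-878) + 365715) = sqrt(-1/878*(-311954) + 365715) = sqrt(155977/439 + 365715) = sqrt(160704862/439) = sqrt(70549434418)/439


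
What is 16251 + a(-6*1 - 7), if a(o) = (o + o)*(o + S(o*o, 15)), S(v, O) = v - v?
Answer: 16589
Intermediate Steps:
S(v, O) = 0
a(o) = 2*o**2 (a(o) = (o + o)*(o + 0) = (2*o)*o = 2*o**2)
16251 + a(-6*1 - 7) = 16251 + 2*(-6*1 - 7)**2 = 16251 + 2*(-6 - 7)**2 = 16251 + 2*(-13)**2 = 16251 + 2*169 = 16251 + 338 = 16589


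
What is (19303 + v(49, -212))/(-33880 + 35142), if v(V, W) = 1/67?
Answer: 646651/42277 ≈ 15.296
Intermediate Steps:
v(V, W) = 1/67
(19303 + v(49, -212))/(-33880 + 35142) = (19303 + 1/67)/(-33880 + 35142) = (1293302/67)/1262 = (1293302/67)*(1/1262) = 646651/42277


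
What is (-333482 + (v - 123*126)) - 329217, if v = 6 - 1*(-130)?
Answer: -678061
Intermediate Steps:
v = 136 (v = 6 + 130 = 136)
(-333482 + (v - 123*126)) - 329217 = (-333482 + (136 - 123*126)) - 329217 = (-333482 + (136 - 15498)) - 329217 = (-333482 - 15362) - 329217 = -348844 - 329217 = -678061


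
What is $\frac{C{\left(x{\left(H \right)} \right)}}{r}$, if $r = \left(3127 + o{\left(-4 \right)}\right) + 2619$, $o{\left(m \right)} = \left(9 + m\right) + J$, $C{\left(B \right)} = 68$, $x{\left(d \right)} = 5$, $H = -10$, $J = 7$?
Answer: $\frac{34}{2879} \approx 0.01181$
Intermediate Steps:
$o{\left(m \right)} = 16 + m$ ($o{\left(m \right)} = \left(9 + m\right) + 7 = 16 + m$)
$r = 5758$ ($r = \left(3127 + \left(16 - 4\right)\right) + 2619 = \left(3127 + 12\right) + 2619 = 3139 + 2619 = 5758$)
$\frac{C{\left(x{\left(H \right)} \right)}}{r} = \frac{68}{5758} = 68 \cdot \frac{1}{5758} = \frac{34}{2879}$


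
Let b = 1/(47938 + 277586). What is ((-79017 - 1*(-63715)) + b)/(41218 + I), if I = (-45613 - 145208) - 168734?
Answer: 4981168247/103626333588 ≈ 0.048069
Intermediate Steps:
b = 1/325524 ≈ 3.0720e-6
I = -359555 (I = -190821 - 168734 = -359555)
((-79017 - 1*(-63715)) + b)/(41218 + I) = ((-79017 - 1*(-63715)) + 1/325524)/(41218 - 359555) = ((-79017 + 63715) + 1/325524)/(-318337) = (-15302 + 1/325524)*(-1/318337) = -4981168247/325524*(-1/318337) = 4981168247/103626333588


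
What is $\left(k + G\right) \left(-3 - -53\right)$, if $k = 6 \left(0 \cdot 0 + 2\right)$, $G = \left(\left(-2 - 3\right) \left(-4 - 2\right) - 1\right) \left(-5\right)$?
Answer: $-6650$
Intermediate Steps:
$G = -145$ ($G = \left(\left(-5\right) \left(-6\right) - 1\right) \left(-5\right) = \left(30 - 1\right) \left(-5\right) = 29 \left(-5\right) = -145$)
$k = 12$ ($k = 6 \left(0 + 2\right) = 6 \cdot 2 = 12$)
$\left(k + G\right) \left(-3 - -53\right) = \left(12 - 145\right) \left(-3 - -53\right) = - 133 \left(-3 + 53\right) = \left(-133\right) 50 = -6650$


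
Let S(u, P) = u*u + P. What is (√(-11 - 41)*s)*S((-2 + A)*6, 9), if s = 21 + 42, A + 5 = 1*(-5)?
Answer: 654318*I*√13 ≈ 2.3592e+6*I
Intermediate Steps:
A = -10 (A = -5 + 1*(-5) = -5 - 5 = -10)
S(u, P) = P + u² (S(u, P) = u² + P = P + u²)
s = 63
(√(-11 - 41)*s)*S((-2 + A)*6, 9) = (√(-11 - 41)*63)*(9 + ((-2 - 10)*6)²) = (√(-52)*63)*(9 + (-12*6)²) = ((2*I*√13)*63)*(9 + (-72)²) = (126*I*√13)*(9 + 5184) = (126*I*√13)*5193 = 654318*I*√13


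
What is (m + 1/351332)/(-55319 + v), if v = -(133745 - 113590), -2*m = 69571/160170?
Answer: 3055274779/1061784203053140 ≈ 2.8775e-6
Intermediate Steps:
m = -69571/320340 (m = -69571/(2*160170) = -½*69571/160170 = -69571/320340 ≈ -0.21718)
v = -20155 (v = -1*20155 = -20155)
(m + 1/351332)/(-55319 + v) = (-69571/320340 + 1/351332)/(-55319 - 20155) = (-69571/320340 + 1/351332)/(-75474) = -3055274779/14068211610*(-1/75474) = 3055274779/1061784203053140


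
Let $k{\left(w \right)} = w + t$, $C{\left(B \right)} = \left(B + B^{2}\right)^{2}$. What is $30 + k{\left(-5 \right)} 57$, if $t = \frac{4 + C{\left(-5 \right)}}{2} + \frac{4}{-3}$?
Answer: $11183$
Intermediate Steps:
$t = \frac{602}{3}$ ($t = \frac{4 + \left(-5\right)^{2} \left(1 - 5\right)^{2}}{2} + \frac{4}{-3} = \left(4 + 25 \left(-4\right)^{2}\right) \frac{1}{2} + 4 \left(- \frac{1}{3}\right) = \left(4 + 25 \cdot 16\right) \frac{1}{2} - \frac{4}{3} = \left(4 + 400\right) \frac{1}{2} - \frac{4}{3} = 404 \cdot \frac{1}{2} - \frac{4}{3} = 202 - \frac{4}{3} = \frac{602}{3} \approx 200.67$)
$k{\left(w \right)} = \frac{602}{3} + w$ ($k{\left(w \right)} = w + \frac{602}{3} = \frac{602}{3} + w$)
$30 + k{\left(-5 \right)} 57 = 30 + \left(\frac{602}{3} - 5\right) 57 = 30 + \frac{587}{3} \cdot 57 = 30 + 11153 = 11183$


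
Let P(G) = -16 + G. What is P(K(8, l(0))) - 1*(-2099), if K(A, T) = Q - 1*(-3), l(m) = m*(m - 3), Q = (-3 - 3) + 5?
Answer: 2085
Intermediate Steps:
Q = -1 (Q = -6 + 5 = -1)
l(m) = m*(-3 + m)
K(A, T) = 2 (K(A, T) = -1 - 1*(-3) = -1 + 3 = 2)
P(K(8, l(0))) - 1*(-2099) = (-16 + 2) - 1*(-2099) = -14 + 2099 = 2085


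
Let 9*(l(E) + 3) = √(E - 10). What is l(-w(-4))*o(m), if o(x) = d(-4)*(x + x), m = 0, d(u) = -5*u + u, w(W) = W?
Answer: 0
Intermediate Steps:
d(u) = -4*u
l(E) = -3 + √(-10 + E)/9 (l(E) = -3 + √(E - 10)/9 = -3 + √(-10 + E)/9)
o(x) = 32*x (o(x) = (-4*(-4))*(x + x) = 16*(2*x) = 32*x)
l(-w(-4))*o(m) = (-3 + √(-10 - 1*(-4))/9)*(32*0) = (-3 + √(-10 + 4)/9)*0 = (-3 + √(-6)/9)*0 = (-3 + (I*√6)/9)*0 = (-3 + I*√6/9)*0 = 0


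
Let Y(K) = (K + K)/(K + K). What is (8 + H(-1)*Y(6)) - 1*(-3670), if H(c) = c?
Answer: 3677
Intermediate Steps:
Y(K) = 1 (Y(K) = (2*K)/((2*K)) = (2*K)*(1/(2*K)) = 1)
(8 + H(-1)*Y(6)) - 1*(-3670) = (8 - 1*1) - 1*(-3670) = (8 - 1) + 3670 = 7 + 3670 = 3677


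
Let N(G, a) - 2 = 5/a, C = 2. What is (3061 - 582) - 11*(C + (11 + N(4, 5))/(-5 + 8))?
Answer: 7217/3 ≈ 2405.7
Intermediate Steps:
N(G, a) = 2 + 5/a
(3061 - 582) - 11*(C + (11 + N(4, 5))/(-5 + 8)) = (3061 - 582) - 11*(2 + (11 + (2 + 5/5))/(-5 + 8)) = 2479 - 11*(2 + (11 + (2 + 5*(1/5)))/3) = 2479 - 11*(2 + (11 + (2 + 1))*(1/3)) = 2479 - 11*(2 + (11 + 3)*(1/3)) = 2479 - 11*(2 + 14*(1/3)) = 2479 - 11*(2 + 14/3) = 2479 - 11*20/3 = 2479 - 220/3 = 7217/3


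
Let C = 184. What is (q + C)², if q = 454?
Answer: 407044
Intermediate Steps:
(q + C)² = (454 + 184)² = 638² = 407044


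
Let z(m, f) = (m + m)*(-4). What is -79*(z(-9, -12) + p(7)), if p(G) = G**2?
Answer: -9559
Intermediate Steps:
z(m, f) = -8*m (z(m, f) = (2*m)*(-4) = -8*m)
-79*(z(-9, -12) + p(7)) = -79*(-8*(-9) + 7**2) = -79*(72 + 49) = -79*121 = -9559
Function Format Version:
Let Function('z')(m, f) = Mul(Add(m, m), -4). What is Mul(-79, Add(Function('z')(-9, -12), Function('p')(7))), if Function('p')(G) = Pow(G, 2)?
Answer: -9559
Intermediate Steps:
Function('z')(m, f) = Mul(-8, m) (Function('z')(m, f) = Mul(Mul(2, m), -4) = Mul(-8, m))
Mul(-79, Add(Function('z')(-9, -12), Function('p')(7))) = Mul(-79, Add(Mul(-8, -9), Pow(7, 2))) = Mul(-79, Add(72, 49)) = Mul(-79, 121) = -9559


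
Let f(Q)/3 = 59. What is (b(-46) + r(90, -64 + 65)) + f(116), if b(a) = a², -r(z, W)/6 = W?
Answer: 2287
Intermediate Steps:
f(Q) = 177 (f(Q) = 3*59 = 177)
r(z, W) = -6*W
(b(-46) + r(90, -64 + 65)) + f(116) = ((-46)² - 6*(-64 + 65)) + 177 = (2116 - 6*1) + 177 = (2116 - 6) + 177 = 2110 + 177 = 2287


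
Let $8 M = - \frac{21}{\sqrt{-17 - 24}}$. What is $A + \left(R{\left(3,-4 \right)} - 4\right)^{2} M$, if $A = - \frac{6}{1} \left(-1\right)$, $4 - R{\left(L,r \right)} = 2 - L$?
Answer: $6 + \frac{21 i \sqrt{41}}{328} \approx 6.0 + 0.40996 i$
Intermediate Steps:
$R{\left(L,r \right)} = 2 + L$ ($R{\left(L,r \right)} = 4 - \left(2 - L\right) = 4 + \left(-2 + L\right) = 2 + L$)
$A = 6$ ($A = - 6 \cdot 1 \left(-1\right) = \left(-1\right) 6 \left(-1\right) = \left(-6\right) \left(-1\right) = 6$)
$M = \frac{21 i \sqrt{41}}{328}$ ($M = \frac{\left(-21\right) \frac{1}{\sqrt{-17 - 24}}}{8} = \frac{\left(-21\right) \frac{1}{\sqrt{-41}}}{8} = \frac{\left(-21\right) \frac{1}{i \sqrt{41}}}{8} = \frac{\left(-21\right) \left(- \frac{i \sqrt{41}}{41}\right)}{8} = \frac{\frac{21}{41} i \sqrt{41}}{8} = \frac{21 i \sqrt{41}}{328} \approx 0.40996 i$)
$A + \left(R{\left(3,-4 \right)} - 4\right)^{2} M = 6 + \left(\left(2 + 3\right) - 4\right)^{2} \frac{21 i \sqrt{41}}{328} = 6 + \left(5 - 4\right)^{2} \frac{21 i \sqrt{41}}{328} = 6 + 1^{2} \frac{21 i \sqrt{41}}{328} = 6 + 1 \frac{21 i \sqrt{41}}{328} = 6 + \frac{21 i \sqrt{41}}{328}$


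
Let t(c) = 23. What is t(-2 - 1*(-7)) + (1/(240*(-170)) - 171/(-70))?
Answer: 7266473/285600 ≈ 25.443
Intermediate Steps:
t(-2 - 1*(-7)) + (1/(240*(-170)) - 171/(-70)) = 23 + (1/(240*(-170)) - 171/(-70)) = 23 + ((1/240)*(-1/170) - 171*(-1/70)) = 23 + (-1/40800 + 171/70) = 23 + 697673/285600 = 7266473/285600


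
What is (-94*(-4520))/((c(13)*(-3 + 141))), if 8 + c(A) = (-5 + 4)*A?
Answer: -212440/1449 ≈ -146.61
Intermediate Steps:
c(A) = -8 - A (c(A) = -8 + (-5 + 4)*A = -8 - A)
(-94*(-4520))/((c(13)*(-3 + 141))) = (-94*(-4520))/(((-8 - 1*13)*(-3 + 141))) = 424880/(((-8 - 13)*138)) = 424880/((-21*138)) = 424880/(-2898) = 424880*(-1/2898) = -212440/1449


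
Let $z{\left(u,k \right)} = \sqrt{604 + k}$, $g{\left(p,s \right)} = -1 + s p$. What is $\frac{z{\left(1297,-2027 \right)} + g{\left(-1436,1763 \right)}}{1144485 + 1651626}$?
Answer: $- \frac{2531669}{2796111} + \frac{i \sqrt{1423}}{2796111} \approx -0.90543 + 1.3491 \cdot 10^{-5} i$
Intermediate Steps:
$g{\left(p,s \right)} = -1 + p s$
$\frac{z{\left(1297,-2027 \right)} + g{\left(-1436,1763 \right)}}{1144485 + 1651626} = \frac{\sqrt{604 - 2027} - 2531669}{1144485 + 1651626} = \frac{\sqrt{-1423} - 2531669}{2796111} = \left(i \sqrt{1423} - 2531669\right) \frac{1}{2796111} = \left(-2531669 + i \sqrt{1423}\right) \frac{1}{2796111} = - \frac{2531669}{2796111} + \frac{i \sqrt{1423}}{2796111}$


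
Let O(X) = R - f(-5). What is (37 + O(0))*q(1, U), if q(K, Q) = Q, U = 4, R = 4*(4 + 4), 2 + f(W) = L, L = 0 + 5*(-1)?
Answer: 304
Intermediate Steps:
L = -5 (L = 0 - 5 = -5)
f(W) = -7 (f(W) = -2 - 5 = -7)
R = 32 (R = 4*8 = 32)
O(X) = 39 (O(X) = 32 - 1*(-7) = 32 + 7 = 39)
(37 + O(0))*q(1, U) = (37 + 39)*4 = 76*4 = 304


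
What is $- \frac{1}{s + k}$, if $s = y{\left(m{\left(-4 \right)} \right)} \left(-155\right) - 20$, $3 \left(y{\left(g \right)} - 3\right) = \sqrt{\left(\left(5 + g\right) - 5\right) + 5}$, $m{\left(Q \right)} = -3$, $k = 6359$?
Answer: $- \frac{26433}{155243417} - \frac{465 \sqrt{2}}{310486834} \approx -0.00017239$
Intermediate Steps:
$y{\left(g \right)} = 3 + \frac{\sqrt{5 + g}}{3}$ ($y{\left(g \right)} = 3 + \frac{\sqrt{\left(\left(5 + g\right) - 5\right) + 5}}{3} = 3 + \frac{\sqrt{g + 5}}{3} = 3 + \frac{\sqrt{5 + g}}{3}$)
$s = -485 - \frac{155 \sqrt{2}}{3}$ ($s = \left(3 + \frac{\sqrt{5 - 3}}{3}\right) \left(-155\right) - 20 = \left(3 + \frac{\sqrt{2}}{3}\right) \left(-155\right) - 20 = \left(-465 - \frac{155 \sqrt{2}}{3}\right) - 20 = -485 - \frac{155 \sqrt{2}}{3} \approx -558.07$)
$- \frac{1}{s + k} = - \frac{1}{\left(-485 - \frac{155 \sqrt{2}}{3}\right) + 6359} = - \frac{1}{5874 - \frac{155 \sqrt{2}}{3}}$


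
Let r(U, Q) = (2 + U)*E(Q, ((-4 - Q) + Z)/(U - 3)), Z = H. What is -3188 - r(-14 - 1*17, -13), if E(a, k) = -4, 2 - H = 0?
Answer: -3304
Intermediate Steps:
H = 2 (H = 2 - 1*0 = 2 + 0 = 2)
Z = 2
r(U, Q) = -8 - 4*U (r(U, Q) = (2 + U)*(-4) = -8 - 4*U)
-3188 - r(-14 - 1*17, -13) = -3188 - (-8 - 4*(-14 - 1*17)) = -3188 - (-8 - 4*(-14 - 17)) = -3188 - (-8 - 4*(-31)) = -3188 - (-8 + 124) = -3188 - 1*116 = -3188 - 116 = -3304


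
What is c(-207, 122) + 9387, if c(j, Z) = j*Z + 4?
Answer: -15863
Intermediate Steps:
c(j, Z) = 4 + Z*j (c(j, Z) = Z*j + 4 = 4 + Z*j)
c(-207, 122) + 9387 = (4 + 122*(-207)) + 9387 = (4 - 25254) + 9387 = -25250 + 9387 = -15863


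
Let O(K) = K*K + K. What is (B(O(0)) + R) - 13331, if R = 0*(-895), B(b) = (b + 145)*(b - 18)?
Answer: -15941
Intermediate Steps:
O(K) = K + K² (O(K) = K² + K = K + K²)
B(b) = (-18 + b)*(145 + b) (B(b) = (145 + b)*(-18 + b) = (-18 + b)*(145 + b))
R = 0
(B(O(0)) + R) - 13331 = ((-2610 + (0*(1 + 0))² + 127*(0*(1 + 0))) + 0) - 13331 = ((-2610 + (0*1)² + 127*(0*1)) + 0) - 13331 = ((-2610 + 0² + 127*0) + 0) - 13331 = ((-2610 + 0 + 0) + 0) - 13331 = (-2610 + 0) - 13331 = -2610 - 13331 = -15941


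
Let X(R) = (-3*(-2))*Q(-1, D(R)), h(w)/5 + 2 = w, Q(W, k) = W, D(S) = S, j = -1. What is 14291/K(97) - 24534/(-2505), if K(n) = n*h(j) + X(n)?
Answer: 15073/1219935 ≈ 0.012356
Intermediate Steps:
h(w) = -10 + 5*w
X(R) = -6 (X(R) = -3*(-2)*(-1) = 6*(-1) = -6)
K(n) = -6 - 15*n (K(n) = n*(-10 + 5*(-1)) - 6 = n*(-10 - 5) - 6 = n*(-15) - 6 = -15*n - 6 = -6 - 15*n)
14291/K(97) - 24534/(-2505) = 14291/(-6 - 15*97) - 24534/(-2505) = 14291/(-6 - 1455) - 24534*(-1/2505) = 14291/(-1461) + 8178/835 = 14291*(-1/1461) + 8178/835 = -14291/1461 + 8178/835 = 15073/1219935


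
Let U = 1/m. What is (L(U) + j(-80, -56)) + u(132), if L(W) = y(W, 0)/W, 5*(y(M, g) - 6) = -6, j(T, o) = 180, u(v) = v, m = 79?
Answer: 3456/5 ≈ 691.20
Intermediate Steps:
U = 1/79 ≈ 0.012658
y(M, g) = 24/5 (y(M, g) = 6 + (1/5)*(-6) = 6 - 6/5 = 24/5)
L(W) = 24/(5*W)
(L(U) + j(-80, -56)) + u(132) = (24/(5*(1/79)) + 180) + 132 = ((24/5)*79 + 180) + 132 = (1896/5 + 180) + 132 = 2796/5 + 132 = 3456/5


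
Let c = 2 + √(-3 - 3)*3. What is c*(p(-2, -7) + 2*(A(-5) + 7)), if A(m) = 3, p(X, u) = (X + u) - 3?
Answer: 16 + 24*I*√6 ≈ 16.0 + 58.788*I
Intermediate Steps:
p(X, u) = -3 + X + u
c = 2 + 3*I*√6 (c = 2 + √(-6)*3 = 2 + (I*√6)*3 = 2 + 3*I*√6 ≈ 2.0 + 7.3485*I)
c*(p(-2, -7) + 2*(A(-5) + 7)) = (2 + 3*I*√6)*((-3 - 2 - 7) + 2*(3 + 7)) = (2 + 3*I*√6)*(-12 + 2*10) = (2 + 3*I*√6)*(-12 + 20) = (2 + 3*I*√6)*8 = 16 + 24*I*√6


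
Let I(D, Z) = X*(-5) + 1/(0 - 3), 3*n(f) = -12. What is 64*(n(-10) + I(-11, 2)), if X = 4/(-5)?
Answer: -64/3 ≈ -21.333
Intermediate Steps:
X = -4/5 (X = 4*(-1/5) = -4/5 ≈ -0.80000)
n(f) = -4 (n(f) = (1/3)*(-12) = -4)
I(D, Z) = 11/3 (I(D, Z) = -4/5*(-5) + 1/(0 - 3) = 4 + 1/(-3) = 4 - 1/3 = 11/3)
64*(n(-10) + I(-11, 2)) = 64*(-4 + 11/3) = 64*(-1/3) = -64/3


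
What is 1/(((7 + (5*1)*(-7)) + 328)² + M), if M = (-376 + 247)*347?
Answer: 1/45237 ≈ 2.2106e-5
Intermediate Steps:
M = -44763 (M = -129*347 = -44763)
1/(((7 + (5*1)*(-7)) + 328)² + M) = 1/(((7 + (5*1)*(-7)) + 328)² - 44763) = 1/(((7 + 5*(-7)) + 328)² - 44763) = 1/(((7 - 35) + 328)² - 44763) = 1/((-28 + 328)² - 44763) = 1/(300² - 44763) = 1/(90000 - 44763) = 1/45237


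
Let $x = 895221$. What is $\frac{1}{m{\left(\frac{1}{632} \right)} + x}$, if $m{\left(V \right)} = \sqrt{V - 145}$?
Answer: $\frac{565779672}{506497843839151} - \frac{2 i \sqrt{14478962}}{506497843839151} \approx 1.117 \cdot 10^{-6} - 1.5025 \cdot 10^{-11} i$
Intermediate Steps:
$m{\left(V \right)} = \sqrt{-145 + V}$
$\frac{1}{m{\left(\frac{1}{632} \right)} + x} = \frac{1}{\sqrt{-145 + \frac{1}{632}} + 895221} = \frac{1}{\sqrt{- \frac{91639}{632}} + 895221} = \frac{1}{\frac{i \sqrt{14478962}}{316} + 895221} = \frac{1}{895221 + \frac{i \sqrt{14478962}}{316}}$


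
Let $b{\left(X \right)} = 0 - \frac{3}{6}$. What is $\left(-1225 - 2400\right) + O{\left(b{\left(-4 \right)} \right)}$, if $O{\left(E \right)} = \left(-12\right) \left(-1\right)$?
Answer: $-3613$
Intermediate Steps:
$b{\left(X \right)} = - \frac{1}{2}$ ($b{\left(X \right)} = 0 - \frac{1}{2} = - \frac{1}{2}$)
$O{\left(E \right)} = 12$
$\left(-1225 - 2400\right) + O{\left(b{\left(-4 \right)} \right)} = \left(-1225 - 2400\right) + 12 = -3625 + 12 = -3613$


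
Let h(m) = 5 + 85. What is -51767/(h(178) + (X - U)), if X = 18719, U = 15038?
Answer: -51767/3771 ≈ -13.728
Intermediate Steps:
h(m) = 90
-51767/(h(178) + (X - U)) = -51767/(90 + (18719 - 1*15038)) = -51767/(90 + (18719 - 15038)) = -51767/(90 + 3681) = -51767/3771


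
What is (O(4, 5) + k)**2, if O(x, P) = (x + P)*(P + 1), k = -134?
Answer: 6400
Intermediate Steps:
O(x, P) = (1 + P)*(P + x) (O(x, P) = (P + x)*(1 + P) = (1 + P)*(P + x))
(O(4, 5) + k)**2 = ((5 + 4 + 5**2 + 5*4) - 134)**2 = ((5 + 4 + 25 + 20) - 134)**2 = (54 - 134)**2 = (-80)**2 = 6400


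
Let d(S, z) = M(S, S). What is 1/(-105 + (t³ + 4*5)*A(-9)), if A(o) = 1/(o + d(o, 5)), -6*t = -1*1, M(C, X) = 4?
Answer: -1080/117721 ≈ -0.0091742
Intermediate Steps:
t = ⅙ (t = -(-1)/6 = -⅙*(-1) = ⅙ ≈ 0.16667)
d(S, z) = 4
A(o) = 1/(4 + o) (A(o) = 1/(o + 4) = 1/(4 + o))
1/(-105 + (t³ + 4*5)*A(-9)) = 1/(-105 + ((⅙)³ + 4*5)/(4 - 9)) = 1/(-105 + (1/216 + 20)/(-5)) = 1/(-105 + (4321/216)*(-⅕)) = 1/(-105 - 4321/1080) = 1/(-117721/1080) = -1080/117721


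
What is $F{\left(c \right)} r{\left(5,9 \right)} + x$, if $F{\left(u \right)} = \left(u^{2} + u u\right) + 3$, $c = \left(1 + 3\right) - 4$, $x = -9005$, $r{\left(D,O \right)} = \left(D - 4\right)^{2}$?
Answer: $-9002$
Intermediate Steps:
$r{\left(D,O \right)} = \left(-4 + D\right)^{2}$
$c = 0$ ($c = 4 - 4 = 0$)
$F{\left(u \right)} = 3 + 2 u^{2}$ ($F{\left(u \right)} = \left(u^{2} + u^{2}\right) + 3 = 2 u^{2} + 3 = 3 + 2 u^{2}$)
$F{\left(c \right)} r{\left(5,9 \right)} + x = \left(3 + 2 \cdot 0^{2}\right) \left(-4 + 5\right)^{2} - 9005 = \left(3 + 2 \cdot 0\right) 1^{2} - 9005 = \left(3 + 0\right) 1 - 9005 = 3 \cdot 1 - 9005 = 3 - 9005 = -9002$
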